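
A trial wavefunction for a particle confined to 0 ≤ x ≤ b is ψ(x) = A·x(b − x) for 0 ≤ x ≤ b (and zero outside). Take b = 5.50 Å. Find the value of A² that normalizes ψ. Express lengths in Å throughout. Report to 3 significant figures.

A^2 ≈ 0.00596 Å^(-5)

We need A² ∫|f|² dx = 1, taking the integral from 0 to b.
With ψ = A·x(b − x), the integral evaluates to A²·[b^5/30].
Setting this equal to 1 gives A² = 1/(b^5/30).
Plugging in b = 5.50 yields A = 0.07721.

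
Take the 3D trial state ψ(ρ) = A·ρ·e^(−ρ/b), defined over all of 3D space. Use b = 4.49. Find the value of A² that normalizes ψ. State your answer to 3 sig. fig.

A^2 ≈ 0.0000581

Require ∫ |ψ|² 4πρ² dρ = 1 over the whole domain.
In 3D with spherical symmetry the volume element is 4πρ² dρ.
∫|ψ|² 4πρ² dρ = A²·(3·π·b^5).
Plugging in b = 4.49 yields A = 0.007625.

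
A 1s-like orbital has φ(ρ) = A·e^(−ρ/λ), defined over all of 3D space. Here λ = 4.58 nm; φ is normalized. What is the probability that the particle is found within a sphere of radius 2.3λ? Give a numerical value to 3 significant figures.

Integrate the radial probability density 4πρ²|φ|² over ρ ≤ 2.3λ.
The full normalization integral is A²·[π·λ^3] = 1, fixing A².
Let u = ρ/λ; then A², 4π and the length scale all cancel, so P = ∫_{0}^{2.3} u^2·e^(-2·u) du ÷ ∫_{0}^{∞} u^2·e^(-2·u) du.
An antiderivative of u^2·e^(-2·u) is -(2·u^2 + 2·u + 1)·e^(-2·u)/4; evaluating from 0 to 2.3 gives 1/4 - 809·e^(-23/5)/200, while the full integral is 1/4.
Taking the ratio yields P = 0.8374.

P ≈ 0.837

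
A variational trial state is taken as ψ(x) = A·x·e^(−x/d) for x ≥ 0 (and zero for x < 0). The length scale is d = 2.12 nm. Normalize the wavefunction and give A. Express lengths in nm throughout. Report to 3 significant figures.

The normalization condition is ∫|ψ|² dx = 1 from 0 to ∞.
Using ∫₀^∞ xⁿ e^(−αx) dx = n!/αⁿ⁺¹, ∫|ψ|² dx = A²·(d^3/4).
So A² = (d^3/4)^(−1).
Substituting d = 2.12 gives A² = 0.4198, so A = 0.6479.

A ≈ 0.648 nm^(-3/2)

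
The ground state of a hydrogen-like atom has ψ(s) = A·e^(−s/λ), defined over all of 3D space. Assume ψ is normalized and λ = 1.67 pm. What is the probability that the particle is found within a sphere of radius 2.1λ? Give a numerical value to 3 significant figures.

P = ∫ |ψ|² 4πs² ds over s ≤ 2.1λ.
Normalization gives A² = 1/(π·λ^3).
In terms of u = s/λ (A², 4π and the length scale all cancel between numerator and denominator), P = [∫_{0}^{2.1} u^2·e^(-2·u) du] / [∫_{0}^{∞} u^2·e^(-2·u) du].
With ∫ u^2·e^(-2·u) du = -(2·u^2 + 2·u + 1)·e^(-2·u)/4 + C, the region integral is 1/4 - 701·e^(-21/5)/200 and the full one is 1/4.
Taking the ratio yields P = 0.7898.

P ≈ 0.790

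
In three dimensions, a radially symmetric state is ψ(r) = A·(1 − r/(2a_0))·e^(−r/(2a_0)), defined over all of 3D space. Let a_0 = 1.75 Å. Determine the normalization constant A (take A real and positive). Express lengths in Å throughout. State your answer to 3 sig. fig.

The normalization condition is ∫|ψ|² 4πr² dr = 1 from 0 to ∞.
In 3D with spherical symmetry the volume element is 4πr² dr.
With ψ = A·(1 − r/(2a_0))·e^(−r/(2a_0)), the integral evaluates to A²·[8·π·a_0^3].
So A² = (8·π·a_0^3)^(−1).
With a_0 = 1.75: A² = 0.007424 and A = 0.08616.

A ≈ 0.0862 Å^(-3/2)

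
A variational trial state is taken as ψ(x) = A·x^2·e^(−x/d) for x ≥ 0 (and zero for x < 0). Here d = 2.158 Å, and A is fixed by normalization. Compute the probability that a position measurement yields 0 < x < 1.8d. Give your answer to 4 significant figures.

P ≈ 0.2936

The probability is P = ∫ |ψ|² dx over [0, 1.8d].
Since A² = 1/(3·d^5/4), this is the region integral divided by the full normalization integral.
Let u = x/d; then A² and the length scale cancel, so P = ∫_{0}^{1.8} u^4·e^(-2·u) du ÷ ∫_{0}^{∞} u^4·e^(-2·u) du.
Using ∫ u^4·e^(-2·u) du = -(u^4/2 + u^3 + 3·u^2/2 + 3·u/2 + 3/4)·e^(-2·u), the numerator is ≈ 0.220171 and the denominator is 3/4.
Evaluating gives P = 0.29356.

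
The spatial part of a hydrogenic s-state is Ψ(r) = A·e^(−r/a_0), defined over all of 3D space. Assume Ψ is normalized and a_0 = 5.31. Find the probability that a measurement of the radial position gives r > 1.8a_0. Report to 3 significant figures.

P = ∫ |Ψ|² 4πr² dr over r > 1.8a_0.
Normalization gives A² = 1/(π·a_0^3).
Let u = r/a_0; then A², 4π and the length scale all cancel, so P = ∫_{1.8}^{∞} u^2·e^(-2·u) du ÷ ∫_{0}^{∞} u^2·e^(-2·u) du.
An antiderivative of u^2·e^(-2·u) is -(2·u^2 + 2·u + 1)·e^(-2·u)/4; evaluating from 1.8 to ∞ gives 277·e^(-18/5)/100, while the full integral is 1/4.
Taking the ratio yields P = 0.3027.

P ≈ 0.303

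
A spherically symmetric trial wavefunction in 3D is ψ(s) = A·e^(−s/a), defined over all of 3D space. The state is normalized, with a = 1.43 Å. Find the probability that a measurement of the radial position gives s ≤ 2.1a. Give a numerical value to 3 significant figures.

P ≈ 0.790

Integrate the radial probability density 4πs²|ψ|² over s ≤ 2.1a.
Normalization gives A² = 1/(π·a^3).
Substituting u = s/a, A², 4π and the length scale all cancel in the ratio: P = ∫_{0}^{2.1} u^2·e^(-2·u) du / ∫_{0}^{∞} u^2·e^(-2·u) du.
An antiderivative of u^2·e^(-2·u) is -(2·u^2 + 2·u + 1)·e^(-2·u)/4; evaluating from 0 to 2.1 gives 1/4 - 701·e^(-21/5)/200, while the full integral is 1/4.
Taking the ratio yields P = 0.7898.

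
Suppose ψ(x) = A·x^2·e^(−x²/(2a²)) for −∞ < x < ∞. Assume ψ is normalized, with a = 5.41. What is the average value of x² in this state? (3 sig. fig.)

⟨x^2⟩ ≈ 73.2

⟨x²⟩ = ∫ x^2 |ψ|² dx over the full domain.
With ∫_{−∞}^{∞} x^(2m) e^(−αx²) dx = (2m−1)!!·√π / (2^m α^(m+1/2)), since the A² factors cancel between numerator and denominator, ⟨x²⟩ = 5·a^2/2.
Putting a = 5.41 gives 73.17.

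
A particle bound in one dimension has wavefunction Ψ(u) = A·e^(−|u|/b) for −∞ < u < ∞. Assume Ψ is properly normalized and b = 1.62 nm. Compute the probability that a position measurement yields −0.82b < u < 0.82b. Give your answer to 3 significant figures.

P ≈ 0.806

P = ∫_{−0.82b}^{0.82b} |Ψ(u)|² du.
The normalization integral ∫|Ψ|²du over the whole domain equals b·A², and A² cancels in the ratio.
Both integrals are even about u = 0, so only the u ≥ 0 halves are needed (the factors of 2 cancel). Let t = u/b; then A² and the length scale cancel, so P = ∫_{0}^{0.82} e^(-2·t) dt ÷ ∫_{0}^{∞} e^(-2·t) dt.
An antiderivative of e^(-2·t) is -e^(-2·t)/2; evaluating from 0 to 0.82 gives 1/2 - e^(-41/25)/2, while the full integral is 1/2.
Evaluating gives P = 0.8060.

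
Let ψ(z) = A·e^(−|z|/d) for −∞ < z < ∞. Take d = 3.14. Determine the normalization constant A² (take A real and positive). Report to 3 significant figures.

A^2 ≈ 0.318

Normalization requires ∫|ψ|² dz = 1, integrated from −∞ to ∞.
Using ∫₀^∞ zⁿ e^(−αz) dz = n!/αⁿ⁺¹, with ψ = A·e^(−|z|/d), the integral evaluates to A²·[d].
So A² = (d)^(−1).
Substituting d = 3.14 gives A² = 0.3185, so A = 0.5643.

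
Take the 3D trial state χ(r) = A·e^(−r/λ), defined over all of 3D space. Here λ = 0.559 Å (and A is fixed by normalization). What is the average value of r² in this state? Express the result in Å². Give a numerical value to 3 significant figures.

⟨r^2⟩ ≈ 0.937 Å^2

The expectation value is the |χ|²-weighted average of r^2: ∫ r^2|χ|² 4πr² dr.
With ∫₀^∞ r^4 e^(−αr) dr = 4!/α^5, the ratio of the moment integral to the normalization integral gives ⟨r²⟩ = 3·λ^2.
Putting λ = 0.559 gives 0.9374.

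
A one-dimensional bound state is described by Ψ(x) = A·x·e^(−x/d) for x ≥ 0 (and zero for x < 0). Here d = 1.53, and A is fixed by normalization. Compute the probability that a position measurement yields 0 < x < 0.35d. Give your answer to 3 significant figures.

P = ∫_{0}^{0.35d} |Ψ(x)|² dx.
The normalization integral ∫|Ψ|²dx over the whole domain equals d^3/4·A², and A² cancels in the ratio.
Substituting u = x/d, A² and the length scale cancel in the ratio: P = ∫_{0}^{0.35} u^2·e^(-2·u) du / ∫_{0}^{∞} u^2·e^(-2·u) du.
With ∫ u^2·e^(-2·u) du = -(2·u^2 + 2·u + 1)·e^(-2·u)/4 + C, the region integral is 1/4 - 389·e^(-7/10)/800 and the full one is 1/4.
Evaluating gives P = 0.03414.

P ≈ 0.0341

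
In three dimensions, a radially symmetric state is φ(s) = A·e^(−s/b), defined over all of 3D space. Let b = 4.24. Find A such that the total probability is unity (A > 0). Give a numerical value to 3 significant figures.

We need A² ∫|f|² 4πs² ds = 1, taking the integral from 0 to ∞.
Carrying out the integral gives A² · π·b^3.
Setting this equal to 1 gives A² = 1/(π·b^3).
Substituting b = 4.24 gives A² = 0.004176, so A = 0.06462.

A ≈ 0.0646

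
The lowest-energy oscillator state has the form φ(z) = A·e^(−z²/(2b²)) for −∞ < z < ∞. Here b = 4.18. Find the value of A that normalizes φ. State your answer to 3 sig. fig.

A ≈ 0.367

The normalization condition is ∫|φ|² dz = 1 from −∞ to ∞.
With ∫_{−∞}^{∞} z^(2m) e^(−αz²) dz = (2m−1)!!·√π / (2^m α^(m+1/2)), with φ = A·e^(−z²/(2b²)), the integral evaluates to A²·[√(π)·b].
With b = 4.18: A² = 0.1350 and A = 0.3674.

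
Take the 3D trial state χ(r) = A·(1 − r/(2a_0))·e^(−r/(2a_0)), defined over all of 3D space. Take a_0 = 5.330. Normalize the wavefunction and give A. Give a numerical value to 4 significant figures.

Normalization requires ∫|χ|² 4πr² dr = 1, integrated from 0 to ∞.
The angular integral contributes 4π, leaving ∫₀^∞ r²|χ|² dr.
With χ = A·(1 − r/(2a_0))·e^(−r/(2a_0)), the integral evaluates to A²·[8·π·a_0^3].
With a_0 = 5.330: A² = 0.00026277 and A = 0.016210.

A ≈ 0.01621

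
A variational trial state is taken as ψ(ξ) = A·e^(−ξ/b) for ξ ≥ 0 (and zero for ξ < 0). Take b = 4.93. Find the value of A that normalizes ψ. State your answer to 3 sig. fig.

A ≈ 0.637

The normalization condition is ∫|ψ|² dξ = 1 from 0 to ∞.
The integral (without the A² prefactor) comes out to b/2.
Setting this equal to 1 gives A² = 1/(b/2).
With b = 4.93: A² = 0.4057 and A = 0.6369.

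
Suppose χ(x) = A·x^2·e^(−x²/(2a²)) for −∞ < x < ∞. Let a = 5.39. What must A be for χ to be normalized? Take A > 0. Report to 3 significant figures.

A ≈ 0.0129

The normalization condition is ∫|χ|² dx = 1 from −∞ to ∞.
∫|χ|² dx = A²·(3·√(π)·a^5/4).
Setting this equal to 1 gives A² = 1/(3·√(π)·a^5/4).
Plugging in a = 5.39 yields A = 0.01286.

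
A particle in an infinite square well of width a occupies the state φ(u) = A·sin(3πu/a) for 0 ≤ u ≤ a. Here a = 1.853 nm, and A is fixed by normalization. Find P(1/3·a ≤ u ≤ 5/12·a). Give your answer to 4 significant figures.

P ≈ 0.03028

|φ|² is the probability density, so P = ∫_{1/3·a}^{5/12·a} |φ|² du.
Since A² = 1/(a/2), this is the region integral divided by the full normalization integral.
Let t = u/a; then A² and the length scale cancel, so P = ∫_{1/3}^{5/12} sin(3·π·t)^2 dt ÷ ∫_{0}^{1} sin(3·π·t)^2 dt.
Using ∫ sin(3·π·t)^2 dt = t/2 - sin(6·π·t)/(12·π), the numerator is 1/24 - 1/(12·π) and the denominator is 1/2.
Taking the ratio, P = (-2 + π)/(12·π).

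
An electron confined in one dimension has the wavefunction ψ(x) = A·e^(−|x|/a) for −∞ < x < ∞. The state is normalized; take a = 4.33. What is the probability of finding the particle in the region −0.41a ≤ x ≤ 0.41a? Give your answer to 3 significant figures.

P ≈ 0.560

The probability is P = ∫ |ψ|² dx over [−0.41a, 0.41a].
Since A² = 1/(a), this is the region integral divided by the full normalization integral.
By symmetry take twice the x ≥ 0 contribution in numerator and denominator; the 2's cancel. Substituting u = x/a, A² and the length scale cancel in the ratio: P = ∫_{0}^{0.41} e^(-2·u) du / ∫_{0}^{∞} e^(-2·u) du.
With ∫ e^(-2·u) du = -e^(-2·u)/2 + C, the region integral is 1/2 - e^(-41/50)/2 and the full one is 1/2.
Evaluating gives P = 0.5596.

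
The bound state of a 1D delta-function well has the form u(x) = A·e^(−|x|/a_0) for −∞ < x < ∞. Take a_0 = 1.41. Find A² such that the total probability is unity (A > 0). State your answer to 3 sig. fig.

Require ∫ |u|² dx = 1 over the whole domain.
Carrying out the integral gives A² · a_0.
So A² = (a_0)^(−1).
Plugging in a_0 = 1.41 yields A = 0.8422.

A^2 ≈ 0.709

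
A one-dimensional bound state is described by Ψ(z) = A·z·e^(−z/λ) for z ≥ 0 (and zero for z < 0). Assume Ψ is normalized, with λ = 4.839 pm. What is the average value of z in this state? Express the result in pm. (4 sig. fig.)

By definition ⟨z⟩ = ∫ z |Ψ(z)|² dz.
Since the A² factors cancel between numerator and denominator, ⟨z⟩ = 3·λ/2.
Putting λ = 4.839 gives 7.2585.

⟨z⟩ ≈ 7.259 pm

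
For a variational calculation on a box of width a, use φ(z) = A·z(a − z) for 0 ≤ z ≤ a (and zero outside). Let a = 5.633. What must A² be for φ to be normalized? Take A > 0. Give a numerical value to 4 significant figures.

A^2 ≈ 0.005290

Require ∫ |φ|² dz = 1 over the whole domain.
Carrying out the integral gives A² · a^5/30.
So A² = (a^5/30)^(−1).
Substituting a = 5.633 gives A² = 0.0052896, so A = 0.072730.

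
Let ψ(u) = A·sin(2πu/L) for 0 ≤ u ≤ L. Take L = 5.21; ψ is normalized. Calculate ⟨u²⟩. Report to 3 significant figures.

⟨u²⟩ = ∫ u^2 |ψ|² du over the full domain.
The ratio of the moment integral to the normalization integral gives ⟨u²⟩ = -L^2/(8·π^2) + L^2/3.
Putting L = 5.21 gives 8.704.

⟨u^2⟩ ≈ 8.70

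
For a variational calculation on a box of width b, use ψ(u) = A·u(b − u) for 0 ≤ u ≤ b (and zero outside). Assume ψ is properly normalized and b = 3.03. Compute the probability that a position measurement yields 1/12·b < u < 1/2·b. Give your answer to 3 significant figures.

P ≈ 0.495

|ψ|² is the probability density, so P = ∫_{1/12·b}^{1/2·b} |ψ|² du.
The normalization integral ∫|ψ|²du over the whole domain equals b^5/30·A², and A² cancels in the ratio.
Let t = u/b; then A² and the length scale cancel, so P = ∫_{1/12}^{1/2} t^2·(1 - t)^2 dt ÷ ∫_{0}^{1} t^2·(1 - t)^2 dt.
Using ∫ t^2·(1 - t)^2 dt = t^3·(6·t^2 - 15·t + 10)/30, the numerator is ≈ 0.016497 and the denominator is 1/30.
Taking the ratio, P = 0.4949.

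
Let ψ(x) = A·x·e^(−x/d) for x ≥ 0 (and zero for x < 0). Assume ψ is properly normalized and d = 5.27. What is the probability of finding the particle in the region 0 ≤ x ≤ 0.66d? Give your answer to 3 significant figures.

The probability is P = ∫ |ψ|² dx over [0, 0.66d].
With A² fixed by ∫|ψ|² = 1, i.e. A² = (d^3/4)^(−1), substitute and integrate.
Substituting u = x/d, A² and the length scale cancel in the ratio: P = ∫_{0}^{0.66} u^2·e^(-2·u) du / ∫_{0}^{∞} u^2·e^(-2·u) du.
An antiderivative of u^2·e^(-2·u) is -(2·u^2 + 2·u + 1)·e^(-2·u)/4; evaluating from 0 to 0.66 gives 1/4 - 3989·e^(-33/25)/5000, while the full integral is 1/4.
This works out to P = 0.1475.

P ≈ 0.148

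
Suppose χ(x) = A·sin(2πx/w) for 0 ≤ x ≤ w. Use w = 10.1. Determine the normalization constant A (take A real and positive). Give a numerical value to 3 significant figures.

Normalization requires ∫|χ|² dx = 1, integrated from 0 to w.
With ∫₀^w sin²(nπx/w) dx = w/2, carrying out the integral gives A² · w/2.
So A² = (w/2)^(−1).
Substituting w = 10.1 gives A² = 0.1980, so A = 0.4450.

A ≈ 0.445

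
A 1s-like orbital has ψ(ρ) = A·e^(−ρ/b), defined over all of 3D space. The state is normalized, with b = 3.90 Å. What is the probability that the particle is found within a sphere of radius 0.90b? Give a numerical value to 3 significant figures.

P ≈ 0.269

P = ∫ |ψ|² 4πρ² dρ over ρ ≤ 0.90b.
Normalization gives A² = 1/(π·b^3).
In terms of u = ρ/b (A², 4π and the length scale all cancel between numerator and denominator), P = [∫_{0}^{0.90} u^2·e^(-2·u) du] / [∫_{0}^{∞} u^2·e^(-2·u) du].
With ∫ u^2·e^(-2·u) du = -(2·u^2 + 2·u + 1)·e^(-2·u)/4 + C, the region integral is 1/4 - 221·e^(-9/5)/200 and the full one is 1/4.
The region integral divided by the full integral gives P = 0.2694.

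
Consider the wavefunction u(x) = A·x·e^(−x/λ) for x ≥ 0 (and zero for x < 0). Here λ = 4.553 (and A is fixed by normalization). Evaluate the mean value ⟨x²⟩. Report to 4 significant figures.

The expectation value is the |u|²-weighted average of x^2: ∫ x^2|u|² dx.
The ratio of the moment integral to the normalization integral gives ⟨x²⟩ = 3·λ^2.
Putting λ = 4.553 gives 62.189.

⟨x^2⟩ ≈ 62.19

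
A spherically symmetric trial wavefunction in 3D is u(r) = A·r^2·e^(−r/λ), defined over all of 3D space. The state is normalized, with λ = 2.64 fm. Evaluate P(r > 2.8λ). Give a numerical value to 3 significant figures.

P ≈ 0.670

P = ∫ |u|² 4πr² dr over r > 2.8λ.
Normalization gives A² = 1/(45·π·λ^7/2).
Let t = r/λ; then A², 4π and the length scale all cancel, so P = ∫_{2.8}^{∞} t^6·e^(-2·t) dt ÷ ∫_{0}^{∞} t^6·e^(-2·t) dt.
With ∫ t^6·e^(-2·t) dt = -(4·t^6 + 12·t^5 + 30·t^4 + 60·t^3 + 90·t^2 + 90·t + 45)·e^(-2·t)/8 + C, the region integral is ≈ 3.7702 and the full one is 45/8.
Taking the ratio yields P = 0.6703.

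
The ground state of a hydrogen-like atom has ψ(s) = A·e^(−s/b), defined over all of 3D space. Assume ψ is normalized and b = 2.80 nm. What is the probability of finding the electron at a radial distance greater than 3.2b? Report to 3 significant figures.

Integrate the radial probability density 4πs²|ψ|² over s > 3.2b.
A² is fixed by ∫₀^∞ 4πs²|ψ|² ds = 1, i.e. A² = (π·b^3)^(−1).
In terms of u = s/b (A², 4π and the length scale all cancel between numerator and denominator), P = [∫_{3.2}^{∞} u^2·e^(-2·u) du] / [∫_{0}^{∞} u^2·e^(-2·u) du].
Using ∫ u^2·e^(-2·u) du = -(2·u^2 + 2·u + 1)·e^(-2·u)/4, the numerator is 697·e^(-32/5)/100 and the denominator is 1/4.
This evaluates to P = 0.04632.

P ≈ 0.0463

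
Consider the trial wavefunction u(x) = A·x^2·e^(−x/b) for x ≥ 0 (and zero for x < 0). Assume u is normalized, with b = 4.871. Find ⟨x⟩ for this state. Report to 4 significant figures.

⟨x⟩ ≈ 12.18

By definition ⟨x⟩ = ∫ x |u(x)|² dx.
The ratio of the moment integral to the normalization integral gives ⟨x⟩ = 5·b/2.
Putting b = 4.871 gives 12.178.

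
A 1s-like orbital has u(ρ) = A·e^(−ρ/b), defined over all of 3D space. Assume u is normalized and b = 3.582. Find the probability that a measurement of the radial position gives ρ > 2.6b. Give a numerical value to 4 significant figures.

P ≈ 0.1088

With dV = 4πρ²dρ, the probability is ∫|u|² dV over ρ > 2.6b.
A² is fixed by ∫₀^∞ 4πρ²|u|² dρ = 1, i.e. A² = (π·b^3)^(−1).
Let t = ρ/b; then A², 4π and the length scale all cancel, so P = ∫_{2.6}^{∞} t^2·e^(-2·t) dt ÷ ∫_{0}^{∞} t^2·e^(-2·t) dt.
Using ∫ t^2·e^(-2·t) dt = -(2·t^2 + 2·t + 1)·e^(-2·t)/4, the numerator is 493·e^(-26/5)/100 and the denominator is 1/4.
Taking the ratio yields P = 0.10879.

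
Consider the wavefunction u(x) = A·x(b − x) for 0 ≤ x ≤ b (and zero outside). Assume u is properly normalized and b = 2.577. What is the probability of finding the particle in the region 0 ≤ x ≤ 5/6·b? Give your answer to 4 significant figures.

P ≈ 0.9645

P = ∫_{0}^{5/6·b} |u(x)|² dx.
The normalization integral ∫|u|²dx over the whole domain equals b^5/30·A², and A² cancels in the ratio.
In terms of t = x/b (A² and the length scale cancel between numerator and denominator), P = [∫_{0}^{5/6} t^2·(1 - t)^2 dt] / [∫_{0}^{1} t^2·(1 - t)^2 dt].
With ∫ t^2·(1 - t)^2 dt = t^3·(6·t^2 - 15·t + 10)/30 + C, the region integral is 125/3888 and the full one is 1/30.
Evaluating gives P = 625/648.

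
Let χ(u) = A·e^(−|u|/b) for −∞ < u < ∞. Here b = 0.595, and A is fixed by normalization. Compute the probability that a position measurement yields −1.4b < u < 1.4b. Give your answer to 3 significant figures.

|χ|² is the probability density, so P = ∫_{−1.4b}^{1.4b} |χ|² du.
The normalization integral ∫|χ|²du over the whole domain equals b·A², and A² cancels in the ratio.
Both integrals are even about u = 0, so only the u ≥ 0 halves are needed (the factors of 2 cancel). Substituting t = u/b, A² and the length scale cancel in the ratio: P = ∫_{0}^{1.4} e^(-2·t) dt / ∫_{0}^{∞} e^(-2·t) dt.
Using ∫ e^(-2·t) dt = -e^(-2·t)/2, the numerator is 1/2 - e^(-14/5)/2 and the denominator is 1/2.
Taking the ratio, P = 0.9392.

P ≈ 0.939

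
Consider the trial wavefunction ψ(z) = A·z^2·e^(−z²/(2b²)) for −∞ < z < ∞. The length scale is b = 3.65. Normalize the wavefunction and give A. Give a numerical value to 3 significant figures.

A ≈ 0.0341

We need A² ∫|f|² dz = 1, taking the integral from −∞ to ∞.
Differentiating ∫e^(−αz²) dz = √(π/α) under α to get the higher moments, ∫|ψ|² dz = A²·(3·√(π)·b^5/4).
Hence A² = 1/[3·√(π)·b^5/4].
With b = 3.65: A² = 0.001161 and A = 0.03408.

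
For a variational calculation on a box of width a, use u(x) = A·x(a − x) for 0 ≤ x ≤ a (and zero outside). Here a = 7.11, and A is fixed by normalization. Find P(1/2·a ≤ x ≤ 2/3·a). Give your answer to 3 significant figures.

P ≈ 0.290

The probability is P = ∫ |u|² dx over [1/2·a, 2/3·a].
The normalization integral ∫|u|²dx over the whole domain equals a^5/30·A², and A² cancels in the ratio.
In terms of t = x/a (A² and the length scale cancel between numerator and denominator), P = [∫_{1/2}^{2/3} t^2·(1 - t)^2 dt] / [∫_{0}^{1} t^2·(1 - t)^2 dt].
An antiderivative of t^2·(1 - t)^2 is t^3·(6·t^2 - 15·t + 10)/30; evaluating from 1/2 to 2/3 gives 47/4860, while the full integral is 1/30.
The result is P = 47/162.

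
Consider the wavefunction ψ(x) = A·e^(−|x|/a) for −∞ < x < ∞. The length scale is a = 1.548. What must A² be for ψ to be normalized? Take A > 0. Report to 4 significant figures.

A^2 ≈ 0.6460

Require ∫ |ψ|² dx = 1 over the whole domain.
The integral (without the A² prefactor) comes out to a.
So A² = (a)^(−1).
With a = 1.548: A² = 0.64599 and A = 0.80374.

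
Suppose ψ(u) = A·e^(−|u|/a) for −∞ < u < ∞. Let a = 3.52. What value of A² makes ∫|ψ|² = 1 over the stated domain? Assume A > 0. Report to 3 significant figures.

Normalization requires ∫|ψ|² du = 1, integrated from −∞ to ∞.
With ψ = A·e^(−|u|/a), the integral evaluates to A²·[a].
So A² = (a)^(−1).
With a = 3.52: A² = 0.2841 and A = 0.5330.

A^2 ≈ 0.284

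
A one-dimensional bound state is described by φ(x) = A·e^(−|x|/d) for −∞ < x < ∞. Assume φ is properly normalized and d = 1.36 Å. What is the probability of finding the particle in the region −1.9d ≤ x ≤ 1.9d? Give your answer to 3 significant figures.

P ≈ 0.978

P = ∫_{−1.9d}^{1.9d} |φ(x)|² dx.
The normalization integral ∫|φ|²dx over the whole domain equals d·A², and A² cancels in the ratio.
Both integrals are even about x = 0, so only the x ≥ 0 halves are needed (the factors of 2 cancel). In terms of u = x/d (A² and the length scale cancel between numerator and denominator), P = [∫_{0}^{1.9} e^(-2·u) du] / [∫_{0}^{∞} e^(-2·u) du].
Using ∫ e^(-2·u) du = -e^(-2·u)/2, the numerator is 1/2 - e^(-19/5)/2 and the denominator is 1/2.
This works out to P = 0.9776.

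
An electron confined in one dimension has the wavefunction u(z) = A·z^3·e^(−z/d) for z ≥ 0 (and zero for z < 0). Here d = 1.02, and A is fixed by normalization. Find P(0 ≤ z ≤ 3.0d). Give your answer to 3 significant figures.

P = ∫_{0}^{3.0d} |u(z)|² dz.
With A² fixed by ∫|u|² = 1, i.e. A² = (45·d^7/8)^(−1), substitute and integrate.
In terms of t = z/d (A² and the length scale cancel between numerator and denominator), P = [∫_{0}^{3.0} t^6·e^(-2·t) dt] / [∫_{0}^{∞} t^6·e^(-2·t) dt].
Using ∫ t^6·e^(-2·t) dt = -(4·t^6 + 12·t^5 + 30·t^4 + 60·t^3 + 90·t^2 + 90·t + 45)·e^(-2·t)/8, the numerator is ≈ 2.2145 and the denominator is 45/8.
Taking the ratio, P = 0.3937.

P ≈ 0.394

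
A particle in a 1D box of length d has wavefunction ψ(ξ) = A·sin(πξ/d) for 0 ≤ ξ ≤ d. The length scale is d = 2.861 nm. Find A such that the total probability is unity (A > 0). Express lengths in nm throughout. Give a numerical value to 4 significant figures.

A ≈ 0.8361 nm^(-1/2)

The normalization condition is ∫|ψ|² dξ = 1 from 0 to d.
Using sin²θ = (1 − cos 2θ)/2, carrying out the integral gives A² · d/2.
Hence A² = 1/[d/2].
Substituting d = 2.861 gives A² = 0.69906, so A = 0.83610.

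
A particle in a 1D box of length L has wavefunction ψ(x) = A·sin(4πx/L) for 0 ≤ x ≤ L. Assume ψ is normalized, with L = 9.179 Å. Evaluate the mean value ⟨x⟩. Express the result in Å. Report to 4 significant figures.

⟨x⟩ = ∫ x |ψ|² dx over the full domain.
Since the A² factors cancel between numerator and denominator, ⟨x⟩ = L/2.
With L = 9.179, ⟨x⟩ = 4.5895.

⟨x⟩ ≈ 4.590 Å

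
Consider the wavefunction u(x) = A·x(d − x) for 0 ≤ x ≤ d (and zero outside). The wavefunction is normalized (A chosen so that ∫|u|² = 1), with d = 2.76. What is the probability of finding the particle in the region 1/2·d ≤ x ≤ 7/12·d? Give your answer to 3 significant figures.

P ≈ 0.153

The probability is P = ∫ |u|² dx over [1/2·d, 7/12·d].
With A² fixed by ∫|u|² = 1, i.e. A² = (d^5/30)^(−1), substitute and integrate.
Let t = x/d; then A² and the length scale cancel, so P = ∫_{1/2}^{7/12} t^2·(1 - t)^2 dt ÷ ∫_{0}^{1} t^2·(1 - t)^2 dt.
With ∫ t^2·(1 - t)^2 dt = t^3·(6·t^2 - 15·t + 10)/30 + C, the region integral is ≈ 0.0051127 and the full one is 1/30.
Evaluating gives P = 0.1534.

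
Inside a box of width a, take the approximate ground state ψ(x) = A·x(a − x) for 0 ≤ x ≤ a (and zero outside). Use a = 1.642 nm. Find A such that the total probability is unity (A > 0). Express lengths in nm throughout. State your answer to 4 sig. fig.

A ≈ 1.585 nm^(-5/2)

The normalization condition is ∫|ψ|² dx = 1 from 0 to a.
With ψ = A·x(a − x), the integral evaluates to A²·[a^5/30].
Hence A² = 1/[a^5/30].
Substituting a = 1.642 gives A² = 2.5134, so A = 1.5854.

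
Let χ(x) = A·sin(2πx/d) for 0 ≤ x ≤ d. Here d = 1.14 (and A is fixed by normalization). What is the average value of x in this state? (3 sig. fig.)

⟨x⟩ ≈ 0.570

The expectation value is the |χ|²-weighted average of x: ∫ x|χ|² dx.
Since the A² factors cancel between numerator and denominator, ⟨x⟩ = d/2.
With d = 1.14, ⟨x⟩ = 0.5700.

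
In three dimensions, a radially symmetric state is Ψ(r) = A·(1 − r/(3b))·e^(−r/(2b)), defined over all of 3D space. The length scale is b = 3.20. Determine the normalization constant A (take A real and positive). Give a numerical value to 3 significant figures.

The normalization condition is ∫|Ψ|² 4πr² dr = 1 from 0 to ∞.
∫|Ψ|² 4πr² dr = A²·(8·π·b^3/3).
Plugging in b = 3.20 yields A = 0.06036.

A ≈ 0.0604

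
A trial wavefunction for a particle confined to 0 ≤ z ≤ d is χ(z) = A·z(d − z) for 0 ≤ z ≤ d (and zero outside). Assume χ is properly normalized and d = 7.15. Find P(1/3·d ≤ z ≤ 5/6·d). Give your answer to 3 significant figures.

The probability is P = ∫ |χ|² dz over [1/3·d, 5/6·d].
The normalization integral ∫|χ|²dz over the whole domain equals d^5/30·A², and A² cancels in the ratio.
In terms of u = z/d (A² and the length scale cancel between numerator and denominator), P = [∫_{1/3}^{5/6} u^2·(1 - u)^2 du] / [∫_{0}^{1} u^2·(1 - u)^2 du].
With ∫ u^2·(1 - u)^2 du = u^3·(6·u^2 - 15·u + 10)/30 + C, the region integral is 163/6480 and the full one is 1/30.
This works out to P = 163/216.

P ≈ 0.755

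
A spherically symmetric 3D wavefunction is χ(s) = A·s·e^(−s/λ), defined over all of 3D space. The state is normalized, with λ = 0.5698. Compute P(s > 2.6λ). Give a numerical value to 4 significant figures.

P ≈ 0.4061

Integrate the radial probability density 4πs²|χ|² over s > 2.6λ.
The full normalization integral is A²·[3·π·λ^5] = 1, fixing A².
In terms of u = s/λ (A², 4π and the length scale all cancel between numerator and denominator), P = [∫_{2.6}^{∞} u^4·e^(-2·u) du] / [∫_{0}^{∞} u^4·e^(-2·u) du].
Using ∫ u^4·e^(-2·u) du = -(u^4/2 + u^3 + 3·u^2/2 + 3·u/2 + 3/4)·e^(-2·u), the numerator is ≈ 0.304596 and the denominator is 3/4.
The region integral divided by the full integral gives P = 0.40613.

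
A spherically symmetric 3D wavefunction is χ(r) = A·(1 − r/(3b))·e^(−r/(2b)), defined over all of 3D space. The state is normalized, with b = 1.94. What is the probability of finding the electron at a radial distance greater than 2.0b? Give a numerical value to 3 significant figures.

P ≈ 0.677

With dV = 4πr²dr, the probability is ∫|χ|² dV over r > 2.0b.
Normalization gives A² = 1/(8·π·b^3/3).
In terms of u = r/b (A², 4π and the length scale all cancel between numerator and denominator), P = [∫_{2.0}^{∞} u^2·(1 - u/3)^2·e^(-u) du] / [∫_{0}^{∞} u^2·(1 - u/3)^2·e^(-u) du].
With ∫ u^2·(1 - u/3)^2·e^(-u) du = (-u^4 + 2·u^3 - 3·u^2 - 6·u - 6)·e^(-u)/9 + C, the region integral is 10·e^(-2)/3 and the full one is 2/3.
The region integral divided by the full integral gives P = 0.6767.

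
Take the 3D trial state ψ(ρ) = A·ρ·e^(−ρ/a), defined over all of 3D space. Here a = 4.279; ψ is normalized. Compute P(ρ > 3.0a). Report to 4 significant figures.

With dV = 4πρ²dρ, the probability is ∫|ψ|² dV over ρ > 3.0a.
The full normalization integral is A²·[3·π·a^5] = 1, fixing A².
Substituting u = ρ/a, A², 4π and the length scale all cancel in the ratio: P = ∫_{3.0}^{∞} u^4·e^(-2·u) du / ∫_{0}^{∞} u^4·e^(-2·u) du.
With ∫ u^4·e^(-2·u) du = -(u^4/2 + u^3 + 3·u^2/2 + 3·u/2 + 3/4)·e^(-2·u) + C, the region integral is 345·e^(-6)/4 and the full one is 3/4.
This evaluates to P = 0.28506.

P ≈ 0.2851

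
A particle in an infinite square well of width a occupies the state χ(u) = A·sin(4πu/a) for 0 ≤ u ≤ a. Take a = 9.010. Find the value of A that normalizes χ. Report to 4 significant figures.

We need A² ∫|f|² du = 1, taking the integral from 0 to a.
Carrying out the integral gives A² · a/2.
Hence A² = 1/[a/2].
With a = 9.010: A² = 0.22198 and A = 0.47114.

A ≈ 0.4711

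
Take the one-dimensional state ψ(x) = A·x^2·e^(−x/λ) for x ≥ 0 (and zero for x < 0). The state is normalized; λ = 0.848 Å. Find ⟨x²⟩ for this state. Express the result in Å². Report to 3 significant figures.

The expectation value is the |ψ|²-weighted average of x^2: ∫ x^2|ψ|² dx.
Evaluating both integrals, ⟨x²⟩ = 15·λ^2/2.
With λ = 0.848, ⟨x^2⟩ = 5.393.

⟨x^2⟩ ≈ 5.39 Å^2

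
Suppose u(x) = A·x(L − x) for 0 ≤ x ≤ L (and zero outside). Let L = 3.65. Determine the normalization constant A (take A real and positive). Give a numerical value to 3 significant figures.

Normalization requires ∫|u|² dx = 1, integrated from 0 to L.
Expanding the polynomial and integrating term by term, the integral (without the A² prefactor) comes out to L^5/30.
With L = 3.65: A² = 0.04631 and A = 0.2152.

A ≈ 0.215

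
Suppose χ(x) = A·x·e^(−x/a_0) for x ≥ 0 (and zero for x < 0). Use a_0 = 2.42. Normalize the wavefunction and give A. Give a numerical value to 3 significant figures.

We need A² ∫|f|² dx = 1, taking the integral from 0 to ∞.
With χ = A·x·e^(−x/a_0), the integral evaluates to A²·[a_0^3/4].
Hence A² = 1/[a_0^3/4].
Plugging in a_0 = 2.42 yields A = 0.5313.

A ≈ 0.531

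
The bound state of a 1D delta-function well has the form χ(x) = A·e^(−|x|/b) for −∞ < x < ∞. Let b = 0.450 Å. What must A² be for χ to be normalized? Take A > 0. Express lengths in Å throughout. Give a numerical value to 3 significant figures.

The normalization condition is ∫|χ|² dx = 1 from −∞ to ∞.
With χ = A·e^(−|x|/b), the integral evaluates to A²·[b].
Hence A² = 1/[b].
Substituting b = 0.450 gives A² = 2.222, so A = 1.491.

A^2 ≈ 2.22 Å^(-1)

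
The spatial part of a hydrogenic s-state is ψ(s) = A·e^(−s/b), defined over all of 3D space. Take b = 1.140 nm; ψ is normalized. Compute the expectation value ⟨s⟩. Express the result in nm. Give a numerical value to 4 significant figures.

⟨s⟩ ≈ 1.710 nm

The expectation value is the |ψ|²-weighted average of s: ∫ s|ψ|² 4πs² ds.
With ∫₀^∞ s^3 e^(−αs) ds = 3!/α^4, the ratio of the moment integral to the normalization integral gives ⟨s⟩ = 3·b/2.
With b = 1.140, ⟨s⟩ = 1.7100.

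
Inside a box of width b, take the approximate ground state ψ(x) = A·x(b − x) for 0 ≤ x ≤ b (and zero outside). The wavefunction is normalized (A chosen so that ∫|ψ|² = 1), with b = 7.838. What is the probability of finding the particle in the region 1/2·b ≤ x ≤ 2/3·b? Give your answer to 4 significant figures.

P ≈ 0.2901

|ψ|² is the probability density, so P = ∫_{1/2·b}^{2/3·b} |ψ|² dx.
Since A² = 1/(b^5/30), this is the region integral divided by the full normalization integral.
Substituting u = x/b, A² and the length scale cancel in the ratio: P = ∫_{1/2}^{2/3} u^2·(1 - u)^2 du / ∫_{0}^{1} u^2·(1 - u)^2 du.
An antiderivative of u^2·(1 - u)^2 is u^3·(6·u^2 - 15·u + 10)/30; evaluating from 1/2 to 2/3 gives 47/4860, while the full integral is 1/30.
The result is P = 47/162.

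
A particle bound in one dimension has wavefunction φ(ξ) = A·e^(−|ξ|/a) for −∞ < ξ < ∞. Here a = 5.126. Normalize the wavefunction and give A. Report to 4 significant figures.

Require ∫ |φ|² dξ = 1 over the whole domain.
The integral (without the A² prefactor) comes out to a.
With a = 5.126: A² = 0.19508 and A = 0.44168.

A ≈ 0.4417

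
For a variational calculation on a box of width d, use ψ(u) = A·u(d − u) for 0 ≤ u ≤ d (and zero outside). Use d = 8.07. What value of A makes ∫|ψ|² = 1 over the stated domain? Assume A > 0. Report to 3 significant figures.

We need A² ∫|f|² du = 1, taking the integral from 0 to d.
The integral (without the A² prefactor) comes out to d^5/30.
So A² = (d^5/30)^(−1).
Substituting d = 8.07 gives A² = 0.0008765, so A = 0.02961.

A ≈ 0.0296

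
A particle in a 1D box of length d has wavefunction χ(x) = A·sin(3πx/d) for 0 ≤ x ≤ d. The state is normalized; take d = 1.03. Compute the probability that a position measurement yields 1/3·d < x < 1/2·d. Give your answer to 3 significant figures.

The probability is P = ∫ |χ|² dx over [1/3·d, 1/2·d].
Since A² = 1/(d/2), this is the region integral divided by the full normalization integral.
Let u = x/d; then A² and the length scale cancel, so P = ∫_{1/3}^{1/2} sin(3·π·u)^2 du ÷ ∫_{0}^{1} sin(3·π·u)^2 du.
With ∫ sin(3·π·u)^2 du = u/2 - sin(6·π·u)/(12·π) + C, the region integral is 1/12 and the full one is 1/2.
This works out to P = 1/6.

P ≈ 0.167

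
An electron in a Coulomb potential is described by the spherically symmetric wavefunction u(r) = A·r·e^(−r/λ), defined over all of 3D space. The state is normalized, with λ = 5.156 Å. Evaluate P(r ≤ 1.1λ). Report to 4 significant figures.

P ≈ 0.07250

Integrate the radial probability density 4πr²|u|² over r ≤ 1.1λ.
Normalization gives A² = 1/(3·π·λ^5).
In terms of t = r/λ (A², 4π and the length scale all cancel between numerator and denominator), P = [∫_{0}^{1.1} t^4·e^(-2·t) dt] / [∫_{0}^{∞} t^4·e^(-2·t) dt].
With ∫ t^4·e^(-2·t) dt = -(t^4/2 + t^3 + 3·t^2/2 + 3·t/2 + 3/4)·e^(-2·t) + C, the region integral is ≈ 0.0543722 and the full one is 3/4.
This evaluates to P = 0.072496.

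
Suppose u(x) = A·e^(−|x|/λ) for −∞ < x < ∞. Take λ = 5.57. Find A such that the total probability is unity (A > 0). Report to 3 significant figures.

A ≈ 0.424

We need A² ∫|f|² dx = 1, taking the integral from −∞ to ∞.
With ∫₀^∞ x^0 e^(−αx) dx = 0!/α^1, ∫|u|² dx = A²·(λ).
Hence A² = 1/[λ].
Plugging in λ = 5.57 yields A = 0.4237.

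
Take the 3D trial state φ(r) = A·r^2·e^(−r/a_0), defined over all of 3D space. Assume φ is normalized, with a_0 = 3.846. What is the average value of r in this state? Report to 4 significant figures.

By definition ⟨r⟩ = ∫ r |φ(r)|² 4πr² dr.
Recall ∫₀^∞ r^m e^(−r/β) dr = m!·β^(m+1), since the A² factors cancel between numerator and denominator, ⟨r⟩ = 7·a_0/2.
With a_0 = 3.846, ⟨r⟩ = 13.461.

⟨r⟩ ≈ 13.46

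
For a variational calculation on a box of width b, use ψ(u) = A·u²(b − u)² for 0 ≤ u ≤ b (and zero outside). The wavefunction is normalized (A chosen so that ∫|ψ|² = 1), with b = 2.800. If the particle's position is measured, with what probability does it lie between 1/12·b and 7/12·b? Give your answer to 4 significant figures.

|ψ|² is the probability density, so P = ∫_{1/12·b}^{7/12·b} |ψ|² du.
The normalization integral ∫|ψ|²du over the whole domain equals b^9/630·A², and A² cancels in the ratio.
In terms of t = u/b (A² and the length scale cancel between numerator and denominator), P = [∫_{1/12}^{7/12} t^4·(1 - t)^4 dt] / [∫_{0}^{1} t^4·(1 - t)^4 dt].
Using ∫ t^4·(1 - t)^4 dt = t^5·(70·t^4 - 315·t^3 + 540·t^2 - 420·t + 126)/630, the numerator is ≈ 0.00110681 and the denominator is 1/630.
The result is P = 0.69729.

P ≈ 0.6973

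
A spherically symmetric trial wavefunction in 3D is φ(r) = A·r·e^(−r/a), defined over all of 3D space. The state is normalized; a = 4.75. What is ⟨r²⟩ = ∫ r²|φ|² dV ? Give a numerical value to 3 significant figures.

By definition ⟨r²⟩ = ∫ r^2 |φ(r)|² 4πr² dr.
With ∫₀^∞ r^6 e^(−αr) dr = 6!/α^7, since the A² factors cancel between numerator and denominator, ⟨r²⟩ = 15·a^2/2.
Putting a = 4.75 gives 169.2.

⟨r^2⟩ ≈ 169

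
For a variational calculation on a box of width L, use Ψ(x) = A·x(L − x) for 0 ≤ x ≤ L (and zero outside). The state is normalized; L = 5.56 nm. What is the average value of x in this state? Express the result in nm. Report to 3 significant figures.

⟨x⟩ = ∫ x |Ψ|² dx over the full domain.
The ratio of the moment integral to the normalization integral gives ⟨x⟩ = L/2.
Putting L = 5.56 gives 2.780.

⟨x⟩ ≈ 2.78 nm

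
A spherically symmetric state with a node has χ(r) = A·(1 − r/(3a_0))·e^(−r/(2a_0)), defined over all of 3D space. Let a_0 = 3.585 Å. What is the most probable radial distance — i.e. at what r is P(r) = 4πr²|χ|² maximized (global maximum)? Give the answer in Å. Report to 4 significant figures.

Set d/dr [P(r) = 4πr²|χ|²] = 0 and solve for r > 0.
This gives r = a_0.
With a_0 = 3.585, the most probable radial distance is 3.5850 Å.

r ≈ 3.585 Å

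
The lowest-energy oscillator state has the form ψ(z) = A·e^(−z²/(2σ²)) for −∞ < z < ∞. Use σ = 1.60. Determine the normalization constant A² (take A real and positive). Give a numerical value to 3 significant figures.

Normalization requires ∫|ψ|² dz = 1, integrated from −∞ to ∞.
Differentiating ∫e^(−αz²) dz = √(π/α) under α to get the higher moments, ∫|ψ|² dz = A²·(√(π)·σ).
So A² = (√(π)·σ)^(−1).
Substituting σ = 1.60 gives A² = 0.3526, so A = 0.5938.

A^2 ≈ 0.353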